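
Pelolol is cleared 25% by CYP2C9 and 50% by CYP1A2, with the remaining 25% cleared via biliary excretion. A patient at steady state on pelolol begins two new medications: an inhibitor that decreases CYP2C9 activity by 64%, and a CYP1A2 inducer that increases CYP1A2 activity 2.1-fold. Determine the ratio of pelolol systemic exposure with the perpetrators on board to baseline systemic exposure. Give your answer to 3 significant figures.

The CYP2C9 pathway (25% of clearance) drops to 0.36× activity: 0.25 × 0.36 = 0.09.
The CYP1A2 pathway (50% of clearance) increases to 2.1× activity: 0.5 × 2.1 = 1.05.
The remaining 25% of clearance is unaffected.
New clearance relative to baseline: 0.09 + 1.05 + 0.25 = 1.39.
Because systemic exposure varies inversely with clearance, the combined effect is 1 / 1.39 = 0.719.

0.719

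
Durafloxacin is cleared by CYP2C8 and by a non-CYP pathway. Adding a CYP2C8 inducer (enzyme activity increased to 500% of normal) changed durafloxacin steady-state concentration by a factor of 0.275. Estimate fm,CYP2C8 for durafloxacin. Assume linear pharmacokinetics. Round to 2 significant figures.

Write x for the fraction cleared via CYP2C8. The observed steady-state concentration change means clearance rose to 1/0.275 = 3.636 of baseline.
Setting x·5 + (1 − x) = 3.636 and solving: x = (3.636 − 1)/(5 − 1) = 0.66.

0.66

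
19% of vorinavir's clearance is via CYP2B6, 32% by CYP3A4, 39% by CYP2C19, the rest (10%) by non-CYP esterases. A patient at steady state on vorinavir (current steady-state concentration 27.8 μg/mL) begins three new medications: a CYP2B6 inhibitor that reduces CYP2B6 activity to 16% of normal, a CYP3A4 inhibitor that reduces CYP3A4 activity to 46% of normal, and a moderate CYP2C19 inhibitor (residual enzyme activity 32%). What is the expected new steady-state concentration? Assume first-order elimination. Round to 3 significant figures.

69.1 μg/mL

The CYP2B6 pathway (19% of clearance) falls to 0.16× activity: 0.19 × 0.16 = 0.0304.
The CYP3A4 pathway (32% of clearance) drops to 0.46× activity: 0.32 × 0.46 = 0.1472.
The CYP2C19 pathway (39% of clearance) is reduced to 0.32× activity: 0.39 × 0.32 = 0.1248.
Non-CYP routes (10%) are unchanged.
CL_new/CL_old = 0.0304 + 0.1472 + 0.1248 + 0.1 = 0.4024.
New steady-state concentration = 27.8 / 0.4024 = 69.1 μg/mL (concentration scales inversely with clearance).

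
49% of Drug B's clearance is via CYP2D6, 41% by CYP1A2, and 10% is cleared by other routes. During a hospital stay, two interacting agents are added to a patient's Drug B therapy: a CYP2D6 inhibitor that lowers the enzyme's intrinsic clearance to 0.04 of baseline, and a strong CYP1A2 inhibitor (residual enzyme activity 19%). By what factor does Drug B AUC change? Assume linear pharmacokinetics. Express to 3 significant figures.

The CYP2D6 pathway (49% of clearance) falls to 0.04× activity: 0.49 × 0.04 = 0.0196.
The CYP1A2 pathway (41% of clearance) falls to 0.19× activity: 0.41 × 0.19 = 0.0779.
Non-CYP routes (10%) are unchanged.
CL_new/CL_old = 0.0196 + 0.0779 + 0.1 = 0.1975.
AUC ∝ 1/CL: fold-change = 1 / 0.1975 = 5.06.

5.06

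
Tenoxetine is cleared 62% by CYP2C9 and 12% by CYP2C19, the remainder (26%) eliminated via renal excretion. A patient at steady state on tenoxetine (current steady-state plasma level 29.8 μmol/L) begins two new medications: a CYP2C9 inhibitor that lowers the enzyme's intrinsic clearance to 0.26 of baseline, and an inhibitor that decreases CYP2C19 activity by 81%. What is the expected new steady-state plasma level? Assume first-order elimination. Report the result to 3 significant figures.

67.1 μmol/L

CYP2C9: 0.62 × 0.26 = 0.1612
CYP2C19: 0.12 × 0.19 = 0.0228
Other: 0.26 (unchanged)
CL_new/CL_old = 0.1612 + 0.0228 + 0.26 = 0.444.
Dividing the baseline by the relative clearance: 29.8 / 0.444 = 67.1 μmol/L.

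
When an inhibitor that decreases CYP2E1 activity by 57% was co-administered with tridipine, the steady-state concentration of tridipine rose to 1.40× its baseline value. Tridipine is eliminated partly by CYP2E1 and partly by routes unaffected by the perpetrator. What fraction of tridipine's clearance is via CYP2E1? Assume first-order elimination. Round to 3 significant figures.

Call the CYP2E1 fraction fm. After the interaction, CL_new/CL_old = fm × 0.43 + (1 − fm).
Steady-state concentration ratio = 1 / (new CL fraction), so new CL fraction = 1 / 1.40 = 0.7143.
fm × 0.43 + 1 − fm = 0.7143  ⇒  fm × (0.43 − 1) = −0.2857  ⇒  fm = 0.501.

0.501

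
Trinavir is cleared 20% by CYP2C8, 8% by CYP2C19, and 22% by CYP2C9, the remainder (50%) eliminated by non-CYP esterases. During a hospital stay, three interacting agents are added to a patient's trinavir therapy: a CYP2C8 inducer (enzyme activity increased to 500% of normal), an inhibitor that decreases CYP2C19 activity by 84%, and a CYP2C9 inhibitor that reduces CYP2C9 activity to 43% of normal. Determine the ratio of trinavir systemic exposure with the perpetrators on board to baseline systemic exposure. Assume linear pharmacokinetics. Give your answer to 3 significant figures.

0.622

The CYP2C8 pathway (20% of clearance) increases to 5× activity: 0.2 × 5 = 1.
The CYP2C19 pathway (8% of clearance) falls to 0.16× activity: 0.08 × 0.16 = 0.0128.
The CYP2C9 pathway (22% of clearance) falls to 0.43× activity: 0.22 × 0.43 = 0.0946.
Non-CYP routes (50%) are unchanged.
New clearance relative to baseline: 1 + 0.0128 + 0.0946 + 0.5 = 1.6074.
Because systemic exposure varies inversely with clearance, the combined effect is 1 / 1.6074 = 0.622.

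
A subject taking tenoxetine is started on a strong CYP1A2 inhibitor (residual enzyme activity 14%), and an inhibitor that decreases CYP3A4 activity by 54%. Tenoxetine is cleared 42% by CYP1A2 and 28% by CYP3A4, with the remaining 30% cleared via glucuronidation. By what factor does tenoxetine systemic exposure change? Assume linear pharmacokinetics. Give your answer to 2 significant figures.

The CYP1A2 pathway (42% of clearance) is reduced to 0.14× activity: 0.42 × 0.14 = 0.0588.
The CYP3A4 pathway (28% of clearance) drops to 0.46× activity: 0.28 × 0.46 = 0.1288.
The remaining 30% of clearance is unaffected.
CL_new/CL_old = 0.0588 + 0.1288 + 0.3 = 0.4876.
Net systemic exposure ratio = 1 / 0.4876 = 2.1.

2.1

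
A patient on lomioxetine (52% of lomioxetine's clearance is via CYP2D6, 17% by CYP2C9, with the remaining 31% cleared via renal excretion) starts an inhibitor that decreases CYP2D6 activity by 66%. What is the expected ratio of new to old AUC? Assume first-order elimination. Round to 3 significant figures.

1.52

The CYP2D6 pathway (52% of clearance) is reduced to 0.34× activity: 0.52 × 0.34 = 0.1768.
CYP2C9 (17%) and the residual 31% are unaffected.
New clearance relative to baseline: 0.1768 + 0.17 + 0.31 = 0.6568.
AUC ratio = CL_old/CL_new = 1 / 0.6568 = 1.52.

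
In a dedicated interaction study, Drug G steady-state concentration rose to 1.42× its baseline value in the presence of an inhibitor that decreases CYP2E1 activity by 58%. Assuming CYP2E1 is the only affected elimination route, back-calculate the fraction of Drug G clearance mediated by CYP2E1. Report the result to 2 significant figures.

0.51

Write x for the fraction cleared via CYP2E1. The observed steady-state concentration change means clearance fell to 1/1.42 = 0.7042 of baseline.
Setting x·0.42 + (1 − x) = 0.7042 and solving: x = (0.7042 − 1)/(0.42 − 1) = 0.51.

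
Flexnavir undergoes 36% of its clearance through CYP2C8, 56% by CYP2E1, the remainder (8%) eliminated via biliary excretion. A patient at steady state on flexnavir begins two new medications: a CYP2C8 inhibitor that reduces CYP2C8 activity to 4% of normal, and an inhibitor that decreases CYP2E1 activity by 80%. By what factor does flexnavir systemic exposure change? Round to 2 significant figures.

4.8

CYP2C8: 0.36 × 0.04 = 0.0144
CYP2E1: 0.56 × 0.2 = 0.112
Other: 0.08 (unchanged)
CL_new/CL_old = 0.0144 + 0.112 + 0.08 = 0.2064.
Because systemic exposure varies inversely with clearance, the combined effect is 1 / 0.2064 = 4.8.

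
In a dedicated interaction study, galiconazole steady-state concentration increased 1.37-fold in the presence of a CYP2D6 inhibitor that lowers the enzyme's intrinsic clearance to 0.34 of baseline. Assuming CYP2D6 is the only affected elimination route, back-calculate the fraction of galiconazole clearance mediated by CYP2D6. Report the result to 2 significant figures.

Let fm be the CYP2D6 fraction. New clearance relative to baseline = fm × 0.34 + (1 − fm).
Steady-state concentration ratio = 1 / (new CL fraction), so new CL fraction = 1 / 1.37 = 0.7299.
fm × 0.34 + 1 − fm = 0.7299  ⇒  fm × (0.34 − 1) = −0.2701  ⇒  fm = 0.41.

0.41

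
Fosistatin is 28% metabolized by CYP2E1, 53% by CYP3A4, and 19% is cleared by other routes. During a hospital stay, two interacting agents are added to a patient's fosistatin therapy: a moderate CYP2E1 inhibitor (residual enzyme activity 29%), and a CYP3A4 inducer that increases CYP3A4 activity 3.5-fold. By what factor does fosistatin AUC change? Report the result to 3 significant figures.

The CYP2E1 pathway (28% of clearance) drops to 0.29× activity: 0.28 × 0.29 = 0.0812.
The CYP3A4 pathway (53% of clearance) rises to 3.5× activity: 0.53 × 3.5 = 1.855.
The remaining 19% of clearance is unaffected.
New clearance relative to baseline: 0.0812 + 1.855 + 0.19 = 2.1262.
AUC ∝ 1/CL: fold-change = 1 / 2.1262 = 0.470.

0.470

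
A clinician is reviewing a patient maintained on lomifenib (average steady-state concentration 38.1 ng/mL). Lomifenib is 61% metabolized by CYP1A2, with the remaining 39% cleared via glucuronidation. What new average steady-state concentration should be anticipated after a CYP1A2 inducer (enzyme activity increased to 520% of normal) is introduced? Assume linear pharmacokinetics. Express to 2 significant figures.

CYP1A2: 0.61 × 5.2 = 3.172
Other: 0.39 (unchanged)
Relative clearance = 3.172 + 0.39 = 3.562.
With dosing unchanged, average steady-state concentration scales as 1/CL: 38.1 / 3.562 = 11 ng/mL.

11 ng/mL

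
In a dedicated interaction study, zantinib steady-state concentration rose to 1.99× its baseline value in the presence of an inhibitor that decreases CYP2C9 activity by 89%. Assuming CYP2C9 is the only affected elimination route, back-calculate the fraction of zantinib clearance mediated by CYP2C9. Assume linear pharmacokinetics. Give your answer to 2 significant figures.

0.56

CL'/CL = 1 / 1.99 = 0.5025
0.11·fm + (1 − fm) = 0.5025
fm = (0.5025 − 1) / (0.11 − 1) = 0.56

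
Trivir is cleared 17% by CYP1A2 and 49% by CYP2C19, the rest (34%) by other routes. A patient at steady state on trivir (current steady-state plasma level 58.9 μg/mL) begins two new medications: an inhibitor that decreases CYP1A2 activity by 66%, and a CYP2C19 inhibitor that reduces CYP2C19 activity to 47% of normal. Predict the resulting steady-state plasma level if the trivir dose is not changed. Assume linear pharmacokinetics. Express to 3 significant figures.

CYP1A2: 0.17 × 0.34 = 0.0578
CYP2C19: 0.49 × 0.47 = 0.2303
Other: 0.34 (unchanged)
Relative clearance = 0.0578 + 0.2303 + 0.34 = 0.6281.
Dividing the baseline by the relative clearance: 58.9 / 0.6281 = 93.8 μg/mL.

93.8 μg/mL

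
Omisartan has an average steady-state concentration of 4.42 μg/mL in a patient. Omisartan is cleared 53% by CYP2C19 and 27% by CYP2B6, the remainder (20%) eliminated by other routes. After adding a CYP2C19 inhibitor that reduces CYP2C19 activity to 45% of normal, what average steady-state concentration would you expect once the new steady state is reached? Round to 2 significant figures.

6.2 μg/mL

The CYP2C19 pathway (53% of clearance) is reduced to 0.45× activity: 0.53 × 0.45 = 0.2385.
CYP2B6 (27%) and the residual 20% are unaffected.
CL_new/CL_old = 0.2385 + 0.27 + 0.2 = 0.7085.
With dosing unchanged, average steady-state concentration scales as 1/CL: 4.42 / 0.7085 = 6.2 μg/mL.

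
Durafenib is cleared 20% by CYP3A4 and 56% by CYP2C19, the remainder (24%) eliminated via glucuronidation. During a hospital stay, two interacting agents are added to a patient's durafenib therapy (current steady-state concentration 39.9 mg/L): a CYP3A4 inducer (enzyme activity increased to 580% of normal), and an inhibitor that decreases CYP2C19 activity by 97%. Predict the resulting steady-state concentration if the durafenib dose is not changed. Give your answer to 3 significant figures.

28.2 mg/L

The CYP3A4 pathway (20% of clearance) is boosted to 5.8× activity: 0.2 × 5.8 = 1.16.
The CYP2C19 pathway (56% of clearance) falls to 0.03× activity: 0.56 × 0.03 = 0.0168.
Non-CYP routes (24%) are unchanged.
Relative clearance = 1.16 + 0.0168 + 0.24 = 1.4168.
New steady-state concentration = 39.9 / 1.4168 = 28.2 mg/L (concentration scales inversely with clearance).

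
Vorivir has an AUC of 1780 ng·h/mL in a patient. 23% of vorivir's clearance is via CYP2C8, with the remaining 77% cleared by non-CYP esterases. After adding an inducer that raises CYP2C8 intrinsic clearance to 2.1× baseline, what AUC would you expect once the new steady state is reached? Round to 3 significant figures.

1.42 × 10³ ng·h/mL

The CYP2C8 pathway (23% of clearance) rises to 2.1× activity: 0.23 × 2.1 = 0.483.
The remaining 77% of clearance is unaffected.
Relative clearance = 0.483 + 0.77 = 1.253.
With dosing unchanged, AUC scales as 1/CL: 1780 / 1.253 = 1.42 × 10³ ng·h/mL.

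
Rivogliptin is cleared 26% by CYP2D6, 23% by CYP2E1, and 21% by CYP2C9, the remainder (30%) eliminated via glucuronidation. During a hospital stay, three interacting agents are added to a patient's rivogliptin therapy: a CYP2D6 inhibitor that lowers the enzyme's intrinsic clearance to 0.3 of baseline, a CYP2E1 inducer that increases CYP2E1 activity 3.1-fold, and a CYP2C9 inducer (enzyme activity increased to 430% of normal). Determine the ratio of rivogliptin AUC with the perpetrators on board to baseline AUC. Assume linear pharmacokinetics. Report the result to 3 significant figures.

0.502

The CYP2D6 pathway (26% of clearance) is reduced to 0.3× activity: 0.26 × 0.3 = 0.078.
The CYP2E1 pathway (23% of clearance) is boosted to 3.1× activity: 0.23 × 3.1 = 0.713.
The CYP2C9 pathway (21% of clearance) is boosted to 4.3× activity: 0.21 × 4.3 = 0.903.
The remaining 30% of clearance is unaffected.
CL_new/CL_old = 0.078 + 0.713 + 0.903 + 0.3 = 1.994.
Because AUC varies inversely with clearance, the combined effect is 1 / 1.994 = 0.502.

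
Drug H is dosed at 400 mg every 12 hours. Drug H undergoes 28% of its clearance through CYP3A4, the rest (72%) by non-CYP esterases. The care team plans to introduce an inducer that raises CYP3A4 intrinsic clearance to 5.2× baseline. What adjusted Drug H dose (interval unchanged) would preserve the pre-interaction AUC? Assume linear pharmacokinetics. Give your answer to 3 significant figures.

870 mg

The CYP3A4 pathway (28% of clearance) increases to 5.2× activity: 0.28 × 5.2 = 1.456.
The remaining 72% of clearance is unaffected.
Relative clearance = 1.456 + 0.72 = 2.176.
To maintain the same steady-state level, dose must scale with clearance: new dose = 400 × 2.176 = 870 mg.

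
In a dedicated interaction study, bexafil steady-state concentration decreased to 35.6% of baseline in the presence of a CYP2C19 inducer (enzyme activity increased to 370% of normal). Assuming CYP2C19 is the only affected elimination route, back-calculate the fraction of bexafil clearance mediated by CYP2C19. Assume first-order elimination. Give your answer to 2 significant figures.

Let fm be the CYP2C19 fraction. New clearance relative to baseline = fm × 3.7 + (1 − fm).
Steady-state concentration ratio = 1 / (new CL fraction), so new CL fraction = 1 / 0.356 = 2.809.
fm × 3.7 + 1 − fm = 2.809  ⇒  fm × (3.7 − 1) = 1.809  ⇒  fm = 0.67.

0.67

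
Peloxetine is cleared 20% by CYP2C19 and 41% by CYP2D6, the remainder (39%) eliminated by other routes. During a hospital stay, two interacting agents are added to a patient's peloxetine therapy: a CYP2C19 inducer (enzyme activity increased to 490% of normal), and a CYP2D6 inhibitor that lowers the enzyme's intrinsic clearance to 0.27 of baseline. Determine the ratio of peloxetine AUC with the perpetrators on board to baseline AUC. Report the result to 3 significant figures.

0.675

CYP2C19: 0.2 × 4.9 = 0.98
CYP2D6: 0.41 × 0.27 = 0.1107
Other: 0.39 (unchanged)
New clearance relative to baseline: 0.98 + 0.1107 + 0.39 = 1.4807.
Because AUC varies inversely with clearance, the combined effect is 1 / 1.4807 = 0.675.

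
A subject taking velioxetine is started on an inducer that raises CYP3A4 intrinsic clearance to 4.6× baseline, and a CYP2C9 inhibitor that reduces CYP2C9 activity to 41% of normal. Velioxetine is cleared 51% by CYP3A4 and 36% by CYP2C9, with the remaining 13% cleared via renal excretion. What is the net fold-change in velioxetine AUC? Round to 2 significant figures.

0.38

The CYP3A4 pathway (51% of clearance) increases to 4.6× activity: 0.51 × 4.6 = 2.346.
The CYP2C9 pathway (36% of clearance) drops to 0.41× activity: 0.36 × 0.41 = 0.1476.
The remaining 13% of clearance is unaffected.
CL_new/CL_old = 2.346 + 0.1476 + 0.13 = 2.6236.
AUC ∝ 1/CL: fold-change = 1 / 2.6236 = 0.38.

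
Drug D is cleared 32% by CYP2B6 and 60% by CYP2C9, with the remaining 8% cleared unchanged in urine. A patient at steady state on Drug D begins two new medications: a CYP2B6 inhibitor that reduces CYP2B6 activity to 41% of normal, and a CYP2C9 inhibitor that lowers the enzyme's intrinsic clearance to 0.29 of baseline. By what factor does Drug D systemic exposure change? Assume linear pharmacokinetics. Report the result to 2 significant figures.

The CYP2B6 pathway (32% of clearance) drops to 0.41× activity: 0.32 × 0.41 = 0.1312.
The CYP2C9 pathway (60% of clearance) is reduced to 0.29× activity: 0.6 × 0.29 = 0.174.
Non-CYP routes (8%) are unchanged.
CL_new/CL_old = 0.1312 + 0.174 + 0.08 = 0.3852.
Systemic exposure ∝ 1/CL: fold-change = 1 / 0.3852 = 2.6.

2.6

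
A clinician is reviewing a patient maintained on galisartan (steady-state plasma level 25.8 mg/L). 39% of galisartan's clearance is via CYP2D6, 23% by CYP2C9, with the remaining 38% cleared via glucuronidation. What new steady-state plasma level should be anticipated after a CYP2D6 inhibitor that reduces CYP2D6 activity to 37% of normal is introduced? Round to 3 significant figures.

34.2 mg/L

The CYP2D6 pathway (39% of clearance) falls to 0.37× activity: 0.39 × 0.37 = 0.1443.
CYP2C9 (23%) and the residual 38% are unaffected.
New clearance relative to baseline: 0.1443 + 0.23 + 0.38 = 0.7543.
Steady-state plasma level ∝ 1/CL, so new value = 25.8 / 0.7543 = 34.2 mg/L.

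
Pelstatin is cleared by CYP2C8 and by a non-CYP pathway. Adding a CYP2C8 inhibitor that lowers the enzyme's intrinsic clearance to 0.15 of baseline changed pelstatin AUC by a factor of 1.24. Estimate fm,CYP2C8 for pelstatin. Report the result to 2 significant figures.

Let fm be the CYP2C8 fraction. New clearance relative to baseline = fm × 0.15 + (1 − fm).
AUC ratio = 1 / (new CL fraction), so new CL fraction = 1 / 1.24 = 0.8065.
fm × 0.15 + 1 − fm = 0.8065  ⇒  fm × (0.15 − 1) = −0.1935  ⇒  fm = 0.23.

0.23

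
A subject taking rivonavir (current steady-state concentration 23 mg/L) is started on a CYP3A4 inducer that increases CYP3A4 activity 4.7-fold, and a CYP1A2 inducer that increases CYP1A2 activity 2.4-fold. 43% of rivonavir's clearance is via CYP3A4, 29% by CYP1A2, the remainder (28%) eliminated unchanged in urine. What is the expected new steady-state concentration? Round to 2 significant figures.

7.7 mg/L

CYP3A4: 0.43 × 4.7 = 2.021
CYP1A2: 0.29 × 2.4 = 0.696
Other: 0.28 (unchanged)
New clearance relative to baseline: 2.021 + 0.696 + 0.28 = 2.997.
Steady-state concentration ∝ 1/CL: new value = 23 / 2.997 = 7.7 mg/L.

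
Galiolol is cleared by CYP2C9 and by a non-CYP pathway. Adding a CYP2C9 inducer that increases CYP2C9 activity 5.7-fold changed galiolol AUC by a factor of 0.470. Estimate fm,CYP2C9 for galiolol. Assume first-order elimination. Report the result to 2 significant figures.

0.24

Let fm be the CYP2C9 fraction. New clearance relative to baseline = fm × 5.7 + (1 − fm).
AUC ratio = 1 / (new CL fraction), so new CL fraction = 1 / 0.470 = 2.128.
fm × 5.7 + 1 − fm = 2.128  ⇒  fm × (5.7 − 1) = 1.128  ⇒  fm = 0.24.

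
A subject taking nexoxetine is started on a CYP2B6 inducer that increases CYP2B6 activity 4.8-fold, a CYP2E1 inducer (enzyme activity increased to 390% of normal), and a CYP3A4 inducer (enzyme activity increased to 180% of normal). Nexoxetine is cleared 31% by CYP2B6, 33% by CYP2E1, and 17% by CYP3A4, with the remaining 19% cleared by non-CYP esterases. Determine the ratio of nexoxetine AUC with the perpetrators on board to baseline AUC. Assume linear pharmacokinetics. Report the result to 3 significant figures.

0.306

The CYP2B6 pathway (31% of clearance) increases to 4.8× activity: 0.31 × 4.8 = 1.488.
The CYP2E1 pathway (33% of clearance) is boosted to 3.9× activity: 0.33 × 3.9 = 1.287.
The CYP3A4 pathway (17% of clearance) increases to 1.8× activity: 0.17 × 1.8 = 0.306.
The remaining 19% of clearance is unaffected.
New clearance relative to baseline: 1.488 + 1.287 + 0.306 + 0.19 = 3.271.
AUC ∝ 1/CL: fold-change = 1 / 3.271 = 0.306.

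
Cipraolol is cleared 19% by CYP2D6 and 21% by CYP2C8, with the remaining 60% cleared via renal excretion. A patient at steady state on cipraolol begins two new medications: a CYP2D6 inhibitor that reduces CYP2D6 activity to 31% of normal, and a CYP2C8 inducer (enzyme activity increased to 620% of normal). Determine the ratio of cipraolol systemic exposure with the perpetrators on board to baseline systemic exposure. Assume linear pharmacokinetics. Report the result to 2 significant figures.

0.51

The CYP2D6 pathway (19% of clearance) is reduced to 0.31× activity: 0.19 × 0.31 = 0.0589.
The CYP2C8 pathway (21% of clearance) rises to 6.2× activity: 0.21 × 6.2 = 1.302.
The remaining 60% of clearance is unaffected.
New clearance relative to baseline: 0.0589 + 1.302 + 0.6 = 1.9609.
Systemic exposure ∝ 1/CL: fold-change = 1 / 1.9609 = 0.51.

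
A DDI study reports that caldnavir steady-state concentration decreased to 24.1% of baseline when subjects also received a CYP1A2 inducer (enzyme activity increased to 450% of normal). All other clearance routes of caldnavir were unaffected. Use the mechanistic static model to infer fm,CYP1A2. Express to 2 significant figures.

0.90

Call the CYP1A2 fraction fm. After the interaction, CL_new/CL_old = fm × 4.5 + (1 − fm).
Steady-state concentration ratio = 1 / (new CL fraction), so new CL fraction = 1 / 0.241 = 4.149.
fm × 4.5 + 1 − fm = 4.149  ⇒  fm × (4.5 − 1) = 3.149  ⇒  fm = 0.90.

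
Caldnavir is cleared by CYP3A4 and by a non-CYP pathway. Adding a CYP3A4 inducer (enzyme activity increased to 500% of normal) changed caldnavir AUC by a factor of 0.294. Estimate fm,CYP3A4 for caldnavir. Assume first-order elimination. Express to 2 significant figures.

0.60

Let fm be the CYP3A4 fraction. New clearance relative to baseline = fm × 5 + (1 − fm).
AUC ratio = 1 / (new CL fraction), so new CL fraction = 1 / 0.294 = 3.401.
fm × 5 + 1 − fm = 3.401  ⇒  fm × (5 − 1) = 2.401  ⇒  fm = 0.60.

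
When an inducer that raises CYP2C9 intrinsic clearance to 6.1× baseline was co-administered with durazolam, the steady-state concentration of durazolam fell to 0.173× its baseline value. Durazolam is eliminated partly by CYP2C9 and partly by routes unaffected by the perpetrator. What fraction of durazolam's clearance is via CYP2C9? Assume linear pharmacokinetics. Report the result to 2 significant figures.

Let x = fm,CYP2C9. Because steady-state concentration ∝ 1/CL, relative clearance rose to 1/0.173 = 5.78.
Only the CYP2C9 route changed, so 5.78 = x·6.1 + (1 − x), giving x = 0.94.

0.94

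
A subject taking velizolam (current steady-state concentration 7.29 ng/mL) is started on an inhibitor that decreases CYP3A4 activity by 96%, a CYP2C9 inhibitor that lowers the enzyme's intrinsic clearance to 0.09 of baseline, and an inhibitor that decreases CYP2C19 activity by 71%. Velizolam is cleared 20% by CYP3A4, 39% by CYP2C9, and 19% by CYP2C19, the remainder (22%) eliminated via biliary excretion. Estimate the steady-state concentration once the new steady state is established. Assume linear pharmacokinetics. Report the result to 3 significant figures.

22.9 ng/mL

CYP3A4: 0.2 × 0.04 = 0.008
CYP2C9: 0.39 × 0.09 = 0.0351
CYP2C19: 0.19 × 0.29 = 0.0551
Other: 0.22 (unchanged)
CL_new/CL_old = 0.008 + 0.0351 + 0.0551 + 0.22 = 0.3182.
New steady-state concentration = 7.29 / 0.3182 = 22.9 ng/mL (concentration scales inversely with clearance).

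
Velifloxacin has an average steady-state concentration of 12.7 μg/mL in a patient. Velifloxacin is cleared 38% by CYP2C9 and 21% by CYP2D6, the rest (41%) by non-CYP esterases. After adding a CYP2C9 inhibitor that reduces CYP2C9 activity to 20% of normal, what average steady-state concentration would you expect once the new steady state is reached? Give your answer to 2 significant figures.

CYP2C9: 0.38 × 0.2 = 0.076
CYP2D6: 0.21 (unchanged)
Other: 0.41 (unchanged)
New clearance relative to baseline: 0.076 + 0.21 + 0.41 = 0.696.
New average steady-state concentration = baseline ÷ relative clearance = 12.7 / 0.696 = 18 μg/mL.

18 μg/mL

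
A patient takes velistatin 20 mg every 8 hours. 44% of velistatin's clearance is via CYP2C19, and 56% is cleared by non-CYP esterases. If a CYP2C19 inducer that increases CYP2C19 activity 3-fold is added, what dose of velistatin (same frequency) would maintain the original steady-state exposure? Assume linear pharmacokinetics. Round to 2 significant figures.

The CYP2C19 pathway (44% of clearance) increases to 3× activity: 0.44 × 3 = 1.32.
The remaining 56% of clearance is unaffected.
New clearance relative to baseline: 1.32 + 0.56 = 1.88.
To maintain the same steady-state level, dose must scale with clearance: new dose = 20 × 1.88 = 38 mg.

38 mg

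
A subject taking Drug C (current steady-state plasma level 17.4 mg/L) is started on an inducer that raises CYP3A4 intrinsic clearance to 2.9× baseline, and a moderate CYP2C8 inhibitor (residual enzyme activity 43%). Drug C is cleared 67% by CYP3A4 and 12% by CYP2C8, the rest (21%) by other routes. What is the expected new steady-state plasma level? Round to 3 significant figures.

The CYP3A4 pathway (67% of clearance) rises to 2.9× activity: 0.67 × 2.9 = 1.943.
The CYP2C8 pathway (12% of clearance) is reduced to 0.43× activity: 0.12 × 0.43 = 0.0516.
Non-CYP routes (21%) are unchanged.
CL_new/CL_old = 1.943 + 0.0516 + 0.21 = 2.2046.
Steady-state plasma level ∝ 1/CL: new value = 17.4 / 2.2046 = 7.89 mg/L.

7.89 mg/L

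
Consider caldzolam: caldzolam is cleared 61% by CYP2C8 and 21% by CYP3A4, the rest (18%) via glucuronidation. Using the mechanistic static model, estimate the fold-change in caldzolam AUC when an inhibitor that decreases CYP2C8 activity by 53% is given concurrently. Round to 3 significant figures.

1.48

The CYP2C8 pathway (61% of clearance) drops to 0.47× activity: 0.61 × 0.47 = 0.2867.
CYP3A4 (21%) and the residual 18% are unaffected.
New clearance relative to baseline: 0.2867 + 0.21 + 0.18 = 0.6767.
Since AUC ∝ 1/CL, the ratio is 1 / 0.6767 = 1.48.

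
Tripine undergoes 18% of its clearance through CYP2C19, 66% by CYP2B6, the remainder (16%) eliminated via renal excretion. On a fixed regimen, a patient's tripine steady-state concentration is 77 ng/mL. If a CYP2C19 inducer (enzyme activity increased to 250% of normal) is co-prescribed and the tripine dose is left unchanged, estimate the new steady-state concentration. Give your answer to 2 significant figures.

The CYP2C19 pathway (18% of clearance) rises to 2.5× activity: 0.18 × 2.5 = 0.45.
CYP2B6 (66%) and the residual 16% are unaffected.
Relative clearance = 0.45 + 0.66 + 0.16 = 1.27.
Steady-state concentration ∝ 1/CL, so new value = 77 / 1.27 = 61 ng/mL.

61 ng/mL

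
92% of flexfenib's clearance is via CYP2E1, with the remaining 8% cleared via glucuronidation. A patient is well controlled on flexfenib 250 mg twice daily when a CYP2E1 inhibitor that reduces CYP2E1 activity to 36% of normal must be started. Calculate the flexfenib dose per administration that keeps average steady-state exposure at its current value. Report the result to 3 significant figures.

103 mg

The CYP2E1 pathway (92% of clearance) drops to 0.36× activity: 0.92 × 0.36 = 0.3312.
Non-CYP routes (8%) are unchanged.
CL_new/CL_old = 0.3312 + 0.08 = 0.4112.
To maintain the same steady-state level, dose must scale with clearance: new dose = 250 × 0.4112 = 103 mg.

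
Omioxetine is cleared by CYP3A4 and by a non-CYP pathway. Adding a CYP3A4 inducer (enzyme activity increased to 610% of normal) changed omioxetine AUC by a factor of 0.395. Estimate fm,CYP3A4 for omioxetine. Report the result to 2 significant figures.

Let x = fm,CYP3A4. Because AUC ∝ 1/CL, relative clearance rose to 1/0.395 = 2.532.
Only the CYP3A4 route changed, so 2.532 = x·6.1 + (1 − x), giving x = 0.30.

0.30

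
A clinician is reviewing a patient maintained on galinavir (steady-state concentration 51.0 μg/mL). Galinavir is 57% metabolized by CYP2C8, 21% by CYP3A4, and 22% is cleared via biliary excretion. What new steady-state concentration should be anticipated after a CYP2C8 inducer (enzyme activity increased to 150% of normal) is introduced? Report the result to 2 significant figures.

40 μg/mL

CYP2C8: 0.57 × 1.5 = 0.855
CYP3A4: 0.21 (unchanged)
Other: 0.22 (unchanged)
New clearance relative to baseline: 0.855 + 0.21 + 0.22 = 1.285.
New steady-state concentration = baseline ÷ relative clearance = 51.0 / 1.285 = 40 μg/mL.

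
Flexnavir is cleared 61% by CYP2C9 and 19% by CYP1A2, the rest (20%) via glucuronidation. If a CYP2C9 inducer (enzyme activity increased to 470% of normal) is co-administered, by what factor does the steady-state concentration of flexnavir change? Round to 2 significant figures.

0.31

The CYP2C9 pathway (61% of clearance) rises to 4.7× activity: 0.61 × 4.7 = 2.867.
CYP1A2 (19%) and the residual 20% are unaffected.
Relative clearance = 2.867 + 0.19 + 0.2 = 3.257.
Since steady-state concentration ∝ 1/CL, the ratio is 1 / 3.257 = 0.31.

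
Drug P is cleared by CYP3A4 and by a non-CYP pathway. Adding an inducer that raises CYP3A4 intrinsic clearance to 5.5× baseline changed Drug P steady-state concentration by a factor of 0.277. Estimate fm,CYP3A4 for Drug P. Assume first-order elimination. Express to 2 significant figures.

CL'/CL = 1 / 0.277 = 3.61
5.5·fm + (1 − fm) = 3.61
fm = (3.61 − 1) / (5.5 − 1) = 0.58

0.58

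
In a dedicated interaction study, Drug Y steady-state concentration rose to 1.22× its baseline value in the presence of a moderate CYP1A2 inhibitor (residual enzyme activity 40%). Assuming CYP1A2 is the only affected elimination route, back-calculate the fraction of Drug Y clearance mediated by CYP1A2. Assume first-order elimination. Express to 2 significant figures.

CL'/CL = 1 / 1.22 = 0.8197
0.4·fm + (1 − fm) = 0.8197
fm = (0.8197 − 1) / (0.4 − 1) = 0.30

0.30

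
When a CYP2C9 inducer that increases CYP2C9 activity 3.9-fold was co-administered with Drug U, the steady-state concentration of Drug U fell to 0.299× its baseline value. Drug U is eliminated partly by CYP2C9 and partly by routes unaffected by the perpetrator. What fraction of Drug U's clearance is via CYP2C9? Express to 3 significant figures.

Let x = fm,CYP2C9. Because steady-state concentration ∝ 1/CL, relative clearance rose to 1/0.299 = 3.344.
Only the CYP2C9 route changed, so 3.344 = x·3.9 + (1 − x), giving x = 0.808.

0.808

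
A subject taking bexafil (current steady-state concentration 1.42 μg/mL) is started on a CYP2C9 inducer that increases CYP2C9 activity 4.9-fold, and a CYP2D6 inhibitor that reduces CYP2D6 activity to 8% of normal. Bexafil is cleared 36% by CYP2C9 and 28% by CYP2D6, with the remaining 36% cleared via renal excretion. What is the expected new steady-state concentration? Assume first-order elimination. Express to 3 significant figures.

CYP2C9: 0.36 × 4.9 = 1.764
CYP2D6: 0.28 × 0.08 = 0.0224
Other: 0.36 (unchanged)
Relative clearance = 1.764 + 0.0224 + 0.36 = 2.1464.
New steady-state concentration = 1.42 / 2.1464 = 0.662 μg/mL (concentration scales inversely with clearance).

0.662 μg/mL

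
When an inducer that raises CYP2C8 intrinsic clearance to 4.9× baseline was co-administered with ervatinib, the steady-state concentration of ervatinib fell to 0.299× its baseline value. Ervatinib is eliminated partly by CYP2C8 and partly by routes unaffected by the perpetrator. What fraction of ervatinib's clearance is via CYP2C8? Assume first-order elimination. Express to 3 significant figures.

0.601

Write x for the fraction cleared via CYP2C8. The observed steady-state concentration change means clearance rose to 1/0.299 = 3.344 of baseline.
Only the CYP2C8 route changed, so 3.344 = x·4.9 + (1 − x), giving x = 0.601.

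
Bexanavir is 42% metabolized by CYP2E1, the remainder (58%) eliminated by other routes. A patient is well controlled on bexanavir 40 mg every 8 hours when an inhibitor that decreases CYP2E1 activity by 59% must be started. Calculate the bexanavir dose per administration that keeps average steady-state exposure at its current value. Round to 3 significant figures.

30.1 mg

The CYP2E1 pathway (42% of clearance) is reduced to 0.41× activity: 0.42 × 0.41 = 0.1722.
Non-CYP routes (58%) are unchanged.
Relative clearance = 0.1722 + 0.58 = 0.7522.
Css,avg = (dose rate)/CL, so holding Css fixed requires dose ∝ CL: 40 × 0.7522 = 30.1 mg.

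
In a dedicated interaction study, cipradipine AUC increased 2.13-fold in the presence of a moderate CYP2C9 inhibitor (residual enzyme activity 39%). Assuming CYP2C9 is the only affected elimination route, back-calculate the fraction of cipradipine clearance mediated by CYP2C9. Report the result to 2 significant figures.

CL'/CL = 1 / 2.13 = 0.4695
0.39·fm + (1 − fm) = 0.4695
fm = (0.4695 − 1) / (0.39 − 1) = 0.87

0.87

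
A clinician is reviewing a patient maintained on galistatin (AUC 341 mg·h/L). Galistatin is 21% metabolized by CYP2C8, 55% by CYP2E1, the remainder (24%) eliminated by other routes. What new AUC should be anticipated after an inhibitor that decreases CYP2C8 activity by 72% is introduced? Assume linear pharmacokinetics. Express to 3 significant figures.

The CYP2C8 pathway (21% of clearance) drops to 0.28× activity: 0.21 × 0.28 = 0.0588.
CYP2E1 (55%) and the residual 24% are unaffected.
Relative clearance = 0.0588 + 0.55 + 0.24 = 0.8488.
AUC ∝ 1/CL, so new value = 341 / 0.8488 = 402 mg·h/L.

402 mg·h/L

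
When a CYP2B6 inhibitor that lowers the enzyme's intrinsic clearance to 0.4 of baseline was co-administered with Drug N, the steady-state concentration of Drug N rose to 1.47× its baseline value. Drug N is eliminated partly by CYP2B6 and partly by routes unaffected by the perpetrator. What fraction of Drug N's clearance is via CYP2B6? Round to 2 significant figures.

0.53

CL'/CL = 1 / 1.47 = 0.6803
0.4·fm + (1 − fm) = 0.6803
fm = (0.6803 − 1) / (0.4 − 1) = 0.53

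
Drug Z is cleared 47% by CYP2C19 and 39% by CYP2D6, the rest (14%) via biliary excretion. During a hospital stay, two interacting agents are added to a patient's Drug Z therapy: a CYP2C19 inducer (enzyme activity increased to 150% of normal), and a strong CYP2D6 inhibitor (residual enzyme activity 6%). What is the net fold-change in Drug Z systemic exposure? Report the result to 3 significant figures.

1.15

CYP2C19: 0.47 × 1.5 = 0.705
CYP2D6: 0.39 × 0.06 = 0.0234
Other: 0.14 (unchanged)
New clearance relative to baseline: 0.705 + 0.0234 + 0.14 = 0.8684.
Net systemic exposure ratio = 1 / 0.8684 = 1.15.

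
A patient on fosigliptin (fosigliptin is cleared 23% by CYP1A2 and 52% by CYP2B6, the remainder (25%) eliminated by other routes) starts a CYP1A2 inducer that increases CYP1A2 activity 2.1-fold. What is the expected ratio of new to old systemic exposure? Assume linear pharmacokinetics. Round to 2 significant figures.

0.80

The CYP1A2 pathway (23% of clearance) increases to 2.1× activity: 0.23 × 2.1 = 0.483.
CYP2B6 (52%) and the residual 25% are unaffected.
New clearance relative to baseline: 0.483 + 0.52 + 0.25 = 1.253.
Systemic exposure ratio = CL_old/CL_new = 1 / 1.253 = 0.80.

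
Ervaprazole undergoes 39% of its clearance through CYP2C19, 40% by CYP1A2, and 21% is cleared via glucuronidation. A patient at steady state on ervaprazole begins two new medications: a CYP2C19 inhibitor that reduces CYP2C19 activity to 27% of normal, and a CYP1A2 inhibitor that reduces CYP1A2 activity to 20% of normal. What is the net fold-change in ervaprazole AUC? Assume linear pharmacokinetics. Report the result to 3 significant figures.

CYP2C19: 0.39 × 0.27 = 0.1053
CYP1A2: 0.4 × 0.2 = 0.08
Other: 0.21 (unchanged)
New clearance relative to baseline: 0.1053 + 0.08 + 0.21 = 0.3953.
Net AUC ratio = 1 / 0.3953 = 2.53.

2.53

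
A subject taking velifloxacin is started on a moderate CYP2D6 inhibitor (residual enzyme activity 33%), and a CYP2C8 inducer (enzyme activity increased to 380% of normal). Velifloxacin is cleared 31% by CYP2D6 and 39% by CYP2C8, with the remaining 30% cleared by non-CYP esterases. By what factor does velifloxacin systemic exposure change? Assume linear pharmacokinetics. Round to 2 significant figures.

0.53

CYP2D6: 0.31 × 0.33 = 0.1023
CYP2C8: 0.39 × 3.8 = 1.482
Other: 0.3 (unchanged)
Relative clearance = 0.1023 + 1.482 + 0.3 = 1.8843.
Net systemic exposure ratio = 1 / 1.8843 = 0.53.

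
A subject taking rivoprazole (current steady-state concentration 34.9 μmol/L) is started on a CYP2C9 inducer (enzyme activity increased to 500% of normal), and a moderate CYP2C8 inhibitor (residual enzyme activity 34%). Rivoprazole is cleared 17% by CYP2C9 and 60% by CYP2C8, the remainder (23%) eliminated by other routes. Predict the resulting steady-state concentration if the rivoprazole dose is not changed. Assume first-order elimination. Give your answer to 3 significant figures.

27.2 μmol/L

CYP2C9: 0.17 × 5 = 0.85
CYP2C8: 0.6 × 0.34 = 0.204
Other: 0.23 (unchanged)
Relative clearance = 0.85 + 0.204 + 0.23 = 1.284.
New steady-state concentration = 34.9 / 1.284 = 27.2 μmol/L (concentration scales inversely with clearance).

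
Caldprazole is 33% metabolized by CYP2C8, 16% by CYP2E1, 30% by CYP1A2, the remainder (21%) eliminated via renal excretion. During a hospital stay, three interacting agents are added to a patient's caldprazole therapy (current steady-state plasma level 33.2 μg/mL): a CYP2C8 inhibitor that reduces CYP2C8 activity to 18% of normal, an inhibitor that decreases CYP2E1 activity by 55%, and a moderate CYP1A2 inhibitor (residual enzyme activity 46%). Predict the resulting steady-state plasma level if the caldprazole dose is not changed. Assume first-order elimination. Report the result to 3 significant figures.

The CYP2C8 pathway (33% of clearance) falls to 0.18× activity: 0.33 × 0.18 = 0.0594.
The CYP2E1 pathway (16% of clearance) falls to 0.45× activity: 0.16 × 0.45 = 0.072.
The CYP1A2 pathway (30% of clearance) drops to 0.46× activity: 0.3 × 0.46 = 0.138.
The remaining 21% of clearance is unaffected.
New clearance relative to baseline: 0.0594 + 0.072 + 0.138 + 0.21 = 0.4794.
Dividing the baseline by the relative clearance: 33.2 / 0.4794 = 69.3 μg/mL.

69.3 μg/mL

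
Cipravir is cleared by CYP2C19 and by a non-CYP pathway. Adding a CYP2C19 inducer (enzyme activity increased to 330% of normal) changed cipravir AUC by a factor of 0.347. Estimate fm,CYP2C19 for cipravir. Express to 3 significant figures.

0.818

Write x for the fraction cleared via CYP2C19. The observed AUC change means clearance rose to 1/0.347 = 2.882 of baseline.
Setting x·3.3 + (1 − x) = 2.882 and solving: x = (2.882 − 1)/(3.3 − 1) = 0.818.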